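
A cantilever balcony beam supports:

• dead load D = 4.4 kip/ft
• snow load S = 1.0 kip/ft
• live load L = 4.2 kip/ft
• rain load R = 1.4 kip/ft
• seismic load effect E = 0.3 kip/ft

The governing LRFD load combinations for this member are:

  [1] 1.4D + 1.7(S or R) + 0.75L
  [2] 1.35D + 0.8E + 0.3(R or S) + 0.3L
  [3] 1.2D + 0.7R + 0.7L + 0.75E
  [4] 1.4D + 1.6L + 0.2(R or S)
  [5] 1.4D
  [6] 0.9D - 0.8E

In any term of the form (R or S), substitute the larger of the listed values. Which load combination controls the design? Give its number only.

(S or R) → R = 1.4 kip/ft; (R or S) → R = 1.4 kip/ft.
[1] 1.4(4.4) + 1.7(1.4) + 0.75(4.2) = 11.7
[2] 1.35(4.4) + 0.8(0.3) + 0.3(1.4) + 0.3(4.2) = 7.9
[3] 1.2(4.4) + 0.7(1.4) + 0.7(4.2) + 0.75(0.3) = 5.3 + 1.0 + 2.9 + 0.2 = 9.4
[4] 1.4(4.4) + 1.6(4.2) + 0.2(1.4) = 6.2 + 6.7 + 0.3 = 13.2
[5] 1.4(4.4) = 6.2
[6] 0.9(4.4) - 0.8(0.3) = 3.7
The largest value is 13.2 kip/ft from combination 4.

Combination 4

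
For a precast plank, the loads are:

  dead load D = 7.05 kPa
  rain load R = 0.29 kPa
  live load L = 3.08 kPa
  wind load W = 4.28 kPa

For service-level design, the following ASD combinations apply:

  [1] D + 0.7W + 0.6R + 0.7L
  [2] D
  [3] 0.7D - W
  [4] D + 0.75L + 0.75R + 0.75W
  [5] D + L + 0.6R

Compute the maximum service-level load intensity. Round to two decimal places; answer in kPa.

12.79 kPa

[1] 1.0(7.05) + 0.7(4.28) + 0.6(0.29) + 0.7(3.08) = 7.05 + 3.00 + 0.17 + 2.16 = 12.38
[2] 1.0(7.05) = 7.05
[3] 0.7(7.05) - 1.0(4.28) = 4.94 - 4.28 = 0.66
[4] 1.0(7.05) + 0.75(3.08) + 0.75(0.29) + 0.75(4.28) = 7.05 + 2.31 + 0.22 + 3.21 = 12.79
[5] 1.0(7.05) + 1.0(3.08) + 0.6(0.29) = 7.05 + 3.08 + 0.17 = 10.30
Maximum is from combination 4.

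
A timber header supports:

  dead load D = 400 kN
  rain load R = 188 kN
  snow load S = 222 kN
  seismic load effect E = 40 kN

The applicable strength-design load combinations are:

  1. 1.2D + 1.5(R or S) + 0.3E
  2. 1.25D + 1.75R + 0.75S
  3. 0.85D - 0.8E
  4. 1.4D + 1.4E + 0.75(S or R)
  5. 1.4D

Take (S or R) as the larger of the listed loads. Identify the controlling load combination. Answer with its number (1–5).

(R or S) → S = 222 kN; (S or R) → S = 222 kN.
1. 1.2(400) + 1.5(222) + 0.3(40) = 480.00 + 333.00 + 12.00 = 825.00
2. 1.25(400) + 1.75(188) + 0.75(222) = 500.00 + 329.00 + 166.50 = 995.50
3. 0.85(400) - 0.8(40) = 340.00 - 32.00 = 308.00
4. 1.4(400) + 1.4(40) + 0.75(222) = 560.00 + 56.00 + 166.50 = 782.50
5. 1.4(400) = 560.00
The largest value is 995.50 kN from combination 2.

Combination 2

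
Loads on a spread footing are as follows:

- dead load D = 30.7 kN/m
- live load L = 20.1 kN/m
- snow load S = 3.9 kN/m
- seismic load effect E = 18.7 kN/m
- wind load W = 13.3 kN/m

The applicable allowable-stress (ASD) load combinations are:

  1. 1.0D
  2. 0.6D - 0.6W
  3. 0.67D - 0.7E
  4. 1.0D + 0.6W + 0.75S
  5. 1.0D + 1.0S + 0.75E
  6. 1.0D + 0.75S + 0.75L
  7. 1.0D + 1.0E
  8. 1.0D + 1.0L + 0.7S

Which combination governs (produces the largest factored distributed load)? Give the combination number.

1. 1.0(30.7) = 30.70
2. 0.6(30.7) - 0.6(13.3) = 18.42 - 7.98 = 10.44
3. 0.67(30.7) - 0.7(18.7) = 20.57 - 13.09 = 7.48
4. 1.0(30.7) + 0.6(13.3) + 0.75(3.9) = 30.70 + 7.98 + 2.93 = 41.61
5. 1.0(30.7) + 1.0(3.9) + 0.75(18.7) = 30.70 + 3.90 + 14.03 = 48.63
6. 1.0(30.7) + 0.75(3.9) + 0.75(20.1) = 48.70
7. 1.0(30.7) + 1.0(18.7) = 30.70 + 18.70 = 49.40
8. 1.0(30.7) + 1.0(20.1) + 0.7(3.9) = 30.70 + 20.10 + 2.73 = 53.53
The largest value is 53.53 kN/m from combination 8.

Combination 8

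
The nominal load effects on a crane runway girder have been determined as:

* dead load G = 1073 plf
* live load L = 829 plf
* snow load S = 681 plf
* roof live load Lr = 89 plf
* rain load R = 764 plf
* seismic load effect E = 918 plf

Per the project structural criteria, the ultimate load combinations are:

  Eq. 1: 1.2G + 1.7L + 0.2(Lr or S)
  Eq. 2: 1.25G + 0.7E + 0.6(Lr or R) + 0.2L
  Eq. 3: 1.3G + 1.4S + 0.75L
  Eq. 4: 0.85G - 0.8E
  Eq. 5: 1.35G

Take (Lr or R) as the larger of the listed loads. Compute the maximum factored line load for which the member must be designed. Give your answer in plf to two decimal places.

2970.05 plf

(Lr or S) → S = 681 plf; (Lr or R) → R = 764 plf.
Eq. 1: 1.2(1073) + 1.7(829) + 0.2(681) = 2833.10
Eq. 2: 1.25(1073) + 0.7(918) + 0.6(764) + 0.2(829) = 2608.05
Eq. 3: 1.3(1073) + 1.4(681) + 0.75(829) = 2970.05
Eq. 4: 0.85(1073) - 0.8(918) = 177.65
Eq. 5: 1.35(1073) = 1448.55
Maximum is from combination 3.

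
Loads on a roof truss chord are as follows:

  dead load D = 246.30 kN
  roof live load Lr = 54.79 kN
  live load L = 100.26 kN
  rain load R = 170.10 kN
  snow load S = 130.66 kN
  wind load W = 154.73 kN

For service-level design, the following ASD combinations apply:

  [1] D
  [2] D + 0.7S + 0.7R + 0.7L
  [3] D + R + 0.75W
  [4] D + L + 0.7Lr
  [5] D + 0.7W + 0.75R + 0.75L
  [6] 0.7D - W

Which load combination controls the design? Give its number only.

[1] 1.0(246.30) = 246.30
[2] 1.0(246.30) + 0.7(130.66) + 0.7(170.10) + 0.7(100.26) = 527.01
[3] 1.0(246.30) + 1.0(170.10) + 0.75(154.73) = 532.45
[4] 1.0(246.30) + 1.0(100.26) + 0.7(54.79) = 384.91
[5] 1.0(246.30) + 0.7(154.73) + 0.75(170.10) + 0.75(100.26) = 557.38
[6] 0.7(246.30) - 1.0(154.73) = 17.68
The largest value is 557.38 kN from combination 5.

Combination 5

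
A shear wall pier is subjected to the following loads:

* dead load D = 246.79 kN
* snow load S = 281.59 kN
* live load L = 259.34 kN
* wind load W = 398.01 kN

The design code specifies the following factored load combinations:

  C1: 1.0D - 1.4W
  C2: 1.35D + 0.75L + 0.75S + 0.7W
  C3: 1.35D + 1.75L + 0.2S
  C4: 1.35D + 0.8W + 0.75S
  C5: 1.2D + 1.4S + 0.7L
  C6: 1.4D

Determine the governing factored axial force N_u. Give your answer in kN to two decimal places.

C1: 1.0(246.79) - 1.4(398.01) = 246.79 - 557.21 = -310.42
C2: 1.35(246.79) + 0.75(259.34) + 0.75(281.59) + 0.7(398.01) = 1017.47
C3: 1.35(246.79) + 1.75(259.34) + 0.2(281.59) = 843.33
C4: 1.35(246.79) + 0.8(398.01) + 0.75(281.59) = 333.17 + 318.41 + 211.19 = 862.77
C5: 1.2(246.79) + 1.4(281.59) + 0.7(259.34) = 871.91
C6: 1.4(246.79) = 345.51
Maximum is from combination 2.

1017.47 kN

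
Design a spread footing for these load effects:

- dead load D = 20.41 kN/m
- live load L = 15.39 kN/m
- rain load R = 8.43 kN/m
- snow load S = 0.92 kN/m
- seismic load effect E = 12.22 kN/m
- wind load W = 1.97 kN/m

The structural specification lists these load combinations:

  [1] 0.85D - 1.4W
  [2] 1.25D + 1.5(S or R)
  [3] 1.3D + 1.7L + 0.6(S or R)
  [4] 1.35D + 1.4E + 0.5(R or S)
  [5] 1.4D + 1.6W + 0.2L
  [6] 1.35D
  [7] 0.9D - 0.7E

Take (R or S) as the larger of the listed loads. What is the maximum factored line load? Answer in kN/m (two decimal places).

(S or R) → R = 8.43 kN/m; (R or S) → R = 8.43 kN/m.
[1] 0.85(20.41) - 1.4(1.97) = 17.35 - 2.76 = 14.59
[2] 1.25(20.41) + 1.5(8.43) = 25.51 + 12.65 = 38.16
[3] 1.3(20.41) + 1.7(15.39) + 0.6(8.43) = 26.53 + 26.16 + 5.06 = 57.75
[4] 1.35(20.41) + 1.4(12.22) + 0.5(8.43) = 27.55 + 17.11 + 4.22 = 48.88
[5] 1.4(20.41) + 1.6(1.97) + 0.2(15.39) = 28.57 + 3.15 + 3.08 = 34.80
[6] 1.35(20.41) = 27.55
[7] 0.9(20.41) - 0.7(12.22) = 18.37 - 8.55 = 9.82
Combination 3 governs: w_u = 57.75 kN/m.

57.75 kN/m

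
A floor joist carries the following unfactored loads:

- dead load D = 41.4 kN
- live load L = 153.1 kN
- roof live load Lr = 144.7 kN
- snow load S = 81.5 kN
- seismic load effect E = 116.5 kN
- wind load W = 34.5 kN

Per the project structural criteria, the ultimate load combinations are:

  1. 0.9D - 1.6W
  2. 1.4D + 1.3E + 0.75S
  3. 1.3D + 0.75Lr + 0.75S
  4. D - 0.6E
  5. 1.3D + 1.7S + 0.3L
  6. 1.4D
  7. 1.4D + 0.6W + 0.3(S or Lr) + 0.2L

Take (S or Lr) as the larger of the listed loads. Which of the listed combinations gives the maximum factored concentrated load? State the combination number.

Combination 2

(S or Lr) → Lr = 144.7 kN.
1. 0.9(41.4) - 1.6(34.5) = 37.3 - 55.2 = -17.9
2. 1.4(41.4) + 1.3(116.5) + 0.75(81.5) = 270.5
3. 1.3(41.4) + 0.75(144.7) + 0.75(81.5) = 223.5
4. 1.0(41.4) - 0.6(116.5) = 41.4 - 69.9 = -28.5
5. 1.3(41.4) + 1.7(81.5) + 0.3(153.1) = 53.8 + 138.6 + 45.9 = 238.3
6. 1.4(41.4) = 58.0
7. 1.4(41.4) + 0.6(34.5) + 0.3(144.7) + 0.2(153.1) = 58.0 + 20.7 + 43.4 + 30.6 = 152.7
The largest value is 270.5 kN from combination 2.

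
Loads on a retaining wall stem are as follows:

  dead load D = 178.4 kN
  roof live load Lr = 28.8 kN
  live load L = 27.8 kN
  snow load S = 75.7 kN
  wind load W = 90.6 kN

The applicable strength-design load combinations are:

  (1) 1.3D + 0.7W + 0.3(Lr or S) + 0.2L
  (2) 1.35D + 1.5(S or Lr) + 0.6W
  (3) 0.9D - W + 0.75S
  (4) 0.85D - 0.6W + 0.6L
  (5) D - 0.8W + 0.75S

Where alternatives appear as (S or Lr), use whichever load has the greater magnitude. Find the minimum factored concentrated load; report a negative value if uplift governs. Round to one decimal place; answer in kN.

(Lr or S) → S = 75.7 kN; (S or Lr) → S = 75.7 kN.
(1) 1.3(178.4) + 0.7(90.6) + 0.3(75.7) + 0.2(27.8) = 231.9 + 63.4 + 22.7 + 5.6 = 323.6
(2) 1.35(178.4) + 1.5(75.7) + 0.6(90.6) = 240.8 + 113.6 + 54.4 = 408.8
(3) 0.9(178.4) - 1.0(90.6) + 0.75(75.7) = 126.7
(4) 0.85(178.4) - 0.6(90.6) + 0.6(27.8) = 114.0
(5) 1.0(178.4) - 0.8(90.6) + 0.75(75.7) = 178.4 - 72.5 + 56.8 = 162.7
Combination 4 gives the minimum: 114.0 kN.

114.0 kN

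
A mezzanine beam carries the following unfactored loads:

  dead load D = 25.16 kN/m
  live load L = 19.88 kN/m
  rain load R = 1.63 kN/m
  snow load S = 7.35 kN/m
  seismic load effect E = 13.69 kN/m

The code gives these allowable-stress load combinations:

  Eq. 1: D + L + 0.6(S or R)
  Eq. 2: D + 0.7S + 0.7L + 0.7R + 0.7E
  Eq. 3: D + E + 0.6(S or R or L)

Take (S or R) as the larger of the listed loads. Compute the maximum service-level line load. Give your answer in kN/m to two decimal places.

54.95 kN/m

(S or R) → S = 7.35 kN/m; (S or R or L) → L = 19.88 kN/m.
Eq. 1: 1.0(25.16) + 1.0(19.88) + 0.6(7.35) = 25.16 + 19.88 + 4.41 = 49.45
Eq. 2: 1.0(25.16) + 0.7(7.35) + 0.7(19.88) + 0.7(1.63) + 0.7(13.69) = 25.16 + 5.15 + 13.92 + 1.14 + 9.58 = 54.95
Eq. 3: 1.0(25.16) + 1.0(13.69) + 0.6(19.88) = 25.16 + 13.69 + 11.93 = 50.78
Maximum is from combination 2.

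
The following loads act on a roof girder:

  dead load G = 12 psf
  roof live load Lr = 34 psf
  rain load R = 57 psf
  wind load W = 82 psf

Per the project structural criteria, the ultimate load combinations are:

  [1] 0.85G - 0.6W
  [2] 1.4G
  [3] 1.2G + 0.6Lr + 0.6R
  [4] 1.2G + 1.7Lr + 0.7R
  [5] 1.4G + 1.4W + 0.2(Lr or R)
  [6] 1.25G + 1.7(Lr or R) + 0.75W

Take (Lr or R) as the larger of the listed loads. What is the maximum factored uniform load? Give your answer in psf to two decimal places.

(Lr or R) → R = 57 psf.
[1] 0.85(12) - 0.6(82) = 10.20 - 49.20 = -39.00
[2] 1.4(12) = 16.80
[3] 1.2(12) + 0.6(34) + 0.6(57) = 14.40 + 20.40 + 34.20 = 69.00
[4] 1.2(12) + 1.7(34) + 0.7(57) = 14.40 + 57.80 + 39.90 = 112.10
[5] 1.4(12) + 1.4(82) + 0.2(57) = 16.80 + 114.80 + 11.40 = 143.00
[6] 1.25(12) + 1.7(57) + 0.75(82) = 15.00 + 96.90 + 61.50 = 173.40
The controlling combination is 6, giving 173.40 psf.

173.40 psf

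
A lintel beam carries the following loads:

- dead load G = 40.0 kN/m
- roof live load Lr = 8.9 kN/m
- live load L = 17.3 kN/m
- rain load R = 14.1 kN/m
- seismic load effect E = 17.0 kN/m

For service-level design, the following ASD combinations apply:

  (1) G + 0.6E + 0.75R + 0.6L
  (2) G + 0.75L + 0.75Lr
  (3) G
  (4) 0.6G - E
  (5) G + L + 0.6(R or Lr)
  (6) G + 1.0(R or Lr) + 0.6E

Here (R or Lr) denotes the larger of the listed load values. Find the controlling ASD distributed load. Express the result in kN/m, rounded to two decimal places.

71.16 kN/m

(R or Lr) → R = 14.1 kN/m.
(1) 1.0(40.0) + 0.6(17.0) + 0.75(14.1) + 0.6(17.3) = 40.00 + 10.20 + 10.58 + 10.38 = 71.16
(2) 1.0(40.0) + 0.75(17.3) + 0.75(8.9) = 59.65
(3) 1.0(40.0) = 40.00
(4) 0.6(40.0) - 1.0(17.0) = 24.00 - 17.00 = 7.00
(5) 1.0(40.0) + 1.0(17.3) + 0.6(14.1) = 40.00 + 17.30 + 8.46 = 65.76
(6) 1.0(40.0) + 1.0(14.1) + 0.6(17.0) = 40.00 + 14.10 + 10.20 = 64.30
The controlling combination is 1, giving 71.16 kN/m.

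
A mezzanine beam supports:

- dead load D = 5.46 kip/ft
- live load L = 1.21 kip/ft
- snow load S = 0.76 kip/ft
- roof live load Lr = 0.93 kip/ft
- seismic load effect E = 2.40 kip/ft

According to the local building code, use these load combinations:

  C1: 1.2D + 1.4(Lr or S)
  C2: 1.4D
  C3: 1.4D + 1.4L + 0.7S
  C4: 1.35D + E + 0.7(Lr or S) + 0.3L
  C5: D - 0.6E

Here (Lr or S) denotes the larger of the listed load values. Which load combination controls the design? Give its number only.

Combination 4

(Lr or S) → Lr = 0.93 kip/ft.
C1: 1.2(5.46) + 1.4(0.93) = 7.85
C2: 1.4(5.46) = 7.64
C3: 1.4(5.46) + 1.4(1.21) + 0.7(0.76) = 9.87
C4: 1.35(5.46) + 1.0(2.40) + 0.7(0.93) + 0.3(1.21) = 10.79
C5: 1.0(5.46) - 0.6(2.40) = 4.02
The largest value is 10.79 kip/ft from combination 4.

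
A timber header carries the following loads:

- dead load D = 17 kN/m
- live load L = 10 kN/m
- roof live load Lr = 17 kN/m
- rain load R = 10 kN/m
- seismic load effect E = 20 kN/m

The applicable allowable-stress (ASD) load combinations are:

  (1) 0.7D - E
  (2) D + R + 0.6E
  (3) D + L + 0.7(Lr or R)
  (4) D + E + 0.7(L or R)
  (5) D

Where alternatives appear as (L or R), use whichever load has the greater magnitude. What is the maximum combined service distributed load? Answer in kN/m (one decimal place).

(Lr or R) → Lr = 17 kN/m; (L or R) → L = 10 kN/m.
(1) 0.7(17) - 1.0(20) = 11.9 - 20.0 = -8.1
(2) 1.0(17) + 1.0(10) + 0.6(20) = 17.0 + 10.0 + 12.0 = 39.0
(3) 1.0(17) + 1.0(10) + 0.7(17) = 17.0 + 10.0 + 11.9 = 38.9
(4) 1.0(17) + 1.0(20) + 0.7(10) = 17.0 + 20.0 + 7.0 = 44.0
(5) 1.0(17) = 17.0
The controlling combination is 4, giving 44.0 kN/m.

44.0 kN/m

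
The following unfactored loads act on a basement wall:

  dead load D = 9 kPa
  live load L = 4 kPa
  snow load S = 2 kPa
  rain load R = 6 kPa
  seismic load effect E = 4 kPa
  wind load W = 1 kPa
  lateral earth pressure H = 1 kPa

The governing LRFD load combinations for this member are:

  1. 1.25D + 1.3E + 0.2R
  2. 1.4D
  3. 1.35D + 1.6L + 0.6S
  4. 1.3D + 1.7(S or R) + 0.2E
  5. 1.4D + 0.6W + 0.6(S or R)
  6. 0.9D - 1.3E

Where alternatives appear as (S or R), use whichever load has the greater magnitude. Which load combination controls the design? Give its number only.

Combination 4

(S or R) → R = 6 kPa.
1. 1.25(9) + 1.3(4) + 0.2(6) = 17.7
2. 1.4(9) = 12.6
3. 1.35(9) + 1.6(4) + 0.6(2) = 19.8
4. 1.3(9) + 1.7(6) + 0.2(4) = 22.7
5. 1.4(9) + 0.6(1) + 0.6(6) = 16.8
6. 0.9(9) - 1.3(4) = 2.9
The largest value is 22.7 kPa from combination 4.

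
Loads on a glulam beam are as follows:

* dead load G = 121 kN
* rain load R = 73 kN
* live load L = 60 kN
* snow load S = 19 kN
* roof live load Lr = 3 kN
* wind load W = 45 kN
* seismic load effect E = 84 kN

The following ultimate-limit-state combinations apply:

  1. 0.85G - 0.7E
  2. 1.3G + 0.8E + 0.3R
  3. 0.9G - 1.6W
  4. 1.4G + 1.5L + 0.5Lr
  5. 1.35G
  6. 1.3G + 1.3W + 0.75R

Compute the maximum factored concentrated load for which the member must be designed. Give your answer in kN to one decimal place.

1. 0.85(121) - 0.7(84) = 102.9 - 58.8 = 44.1
2. 1.3(121) + 0.8(84) + 0.3(73) = 157.3 + 67.2 + 21.9 = 246.4
3. 0.9(121) - 1.6(45) = 108.9 - 72.0 = 36.9
4. 1.4(121) + 1.5(60) + 0.5(3) = 169.4 + 90.0 + 1.5 = 260.9
5. 1.35(121) = 163.4
6. 1.3(121) + 1.3(45) + 0.75(73) = 157.3 + 58.5 + 54.8 = 270.6
Combination 6 governs: P_u = 270.6 kN.

270.6 kN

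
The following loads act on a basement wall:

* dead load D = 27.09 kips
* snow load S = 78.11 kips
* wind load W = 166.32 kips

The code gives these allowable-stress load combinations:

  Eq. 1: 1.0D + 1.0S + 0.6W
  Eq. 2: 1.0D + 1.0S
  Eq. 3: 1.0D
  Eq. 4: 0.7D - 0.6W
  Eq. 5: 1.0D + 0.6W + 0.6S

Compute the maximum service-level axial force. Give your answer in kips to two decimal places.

Eq. 1: 1.0(27.09) + 1.0(78.11) + 0.6(166.32) = 204.99
Eq. 2: 1.0(27.09) + 1.0(78.11) = 105.20
Eq. 3: 1.0(27.09) = 27.09
Eq. 4: 0.7(27.09) - 0.6(166.32) = -80.83
Eq. 5: 1.0(27.09) + 0.6(166.32) + 0.6(78.11) = 173.75
Maximum is from combination 1.

204.99 kips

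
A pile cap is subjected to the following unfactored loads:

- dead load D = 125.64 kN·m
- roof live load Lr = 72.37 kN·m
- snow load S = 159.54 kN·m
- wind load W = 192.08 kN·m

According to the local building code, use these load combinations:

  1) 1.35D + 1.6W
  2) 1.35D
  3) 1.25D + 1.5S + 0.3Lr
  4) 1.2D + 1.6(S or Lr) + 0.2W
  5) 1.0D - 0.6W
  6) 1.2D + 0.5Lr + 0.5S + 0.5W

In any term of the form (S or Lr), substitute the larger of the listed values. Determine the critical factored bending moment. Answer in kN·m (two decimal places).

476.94 kN·m

(S or Lr) → S = 159.54 kN·m.
1) 1.35(125.64) + 1.6(192.08) = 169.61 + 307.33 = 476.94
2) 1.35(125.64) = 169.61
3) 1.25(125.64) + 1.5(159.54) + 0.3(72.37) = 157.05 + 239.31 + 21.71 = 418.07
4) 1.2(125.64) + 1.6(159.54) + 0.2(192.08) = 150.77 + 255.26 + 38.42 = 444.45
5) 1.0(125.64) - 0.6(192.08) = 125.64 - 115.25 = 10.39
6) 1.2(125.64) + 0.5(72.37) + 0.5(159.54) + 0.5(192.08) = 362.76
Combination 1 governs: M_u = 476.94 kN·m.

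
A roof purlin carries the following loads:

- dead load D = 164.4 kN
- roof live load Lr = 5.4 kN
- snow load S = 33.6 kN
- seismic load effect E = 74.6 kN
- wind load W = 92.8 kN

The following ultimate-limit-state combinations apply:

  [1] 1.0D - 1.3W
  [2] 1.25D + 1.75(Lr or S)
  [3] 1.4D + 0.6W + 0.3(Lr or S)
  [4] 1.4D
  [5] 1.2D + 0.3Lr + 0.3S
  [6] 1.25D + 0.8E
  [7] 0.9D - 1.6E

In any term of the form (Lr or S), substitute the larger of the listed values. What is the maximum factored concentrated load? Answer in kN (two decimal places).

295.92 kN

(Lr or S) → S = 33.6 kN.
[1] 1.0(164.4) - 1.3(92.8) = 43.76
[2] 1.25(164.4) + 1.75(33.6) = 264.30
[3] 1.4(164.4) + 0.6(92.8) + 0.3(33.6) = 295.92
[4] 1.4(164.4) = 230.16
[5] 1.2(164.4) + 0.3(5.4) + 0.3(33.6) = 208.98
[6] 1.25(164.4) + 0.8(74.6) = 265.18
[7] 0.9(164.4) - 1.6(74.6) = 28.60
Maximum is from combination 3.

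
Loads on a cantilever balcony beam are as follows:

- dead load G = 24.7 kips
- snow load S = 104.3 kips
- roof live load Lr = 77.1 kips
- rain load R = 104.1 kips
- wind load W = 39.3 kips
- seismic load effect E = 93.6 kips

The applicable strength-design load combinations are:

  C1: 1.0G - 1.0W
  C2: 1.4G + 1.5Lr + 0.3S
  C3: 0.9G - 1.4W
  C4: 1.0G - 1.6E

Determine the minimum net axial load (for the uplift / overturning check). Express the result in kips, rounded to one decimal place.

-125.1 kips

C1: 1.0(24.7) - 1.0(39.3) = 24.7 - 39.3 = -14.6
C2: 1.4(24.7) + 1.5(77.1) + 0.3(104.3) = 181.5
C3: 0.9(24.7) - 1.4(39.3) = 22.2 - 55.0 = -32.8
C4: 1.0(24.7) - 1.6(93.6) = 24.7 - 149.8 = -125.1
Combination 4 gives the minimum: -125.1 kips.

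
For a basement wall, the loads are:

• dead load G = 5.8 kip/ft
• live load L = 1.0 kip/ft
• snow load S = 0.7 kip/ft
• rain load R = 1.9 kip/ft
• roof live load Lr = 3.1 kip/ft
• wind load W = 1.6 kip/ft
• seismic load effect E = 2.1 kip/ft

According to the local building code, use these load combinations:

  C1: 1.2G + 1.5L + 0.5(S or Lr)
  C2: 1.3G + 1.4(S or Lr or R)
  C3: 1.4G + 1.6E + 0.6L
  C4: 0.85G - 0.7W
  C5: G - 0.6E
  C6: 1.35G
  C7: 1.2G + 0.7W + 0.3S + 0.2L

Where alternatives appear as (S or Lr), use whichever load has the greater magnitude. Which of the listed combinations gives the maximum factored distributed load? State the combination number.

(S or Lr) → Lr = 3.1 kip/ft; (S or Lr or R) → Lr = 3.1 kip/ft.
C1: 1.2(5.8) + 1.5(1.0) + 0.5(3.1) = 6.96 + 1.50 + 1.55 = 10.01
C2: 1.3(5.8) + 1.4(3.1) = 7.54 + 4.34 = 11.88
C3: 1.4(5.8) + 1.6(2.1) + 0.6(1.0) = 8.12 + 3.36 + 0.60 = 12.08
C4: 0.85(5.8) - 0.7(1.6) = 4.93 - 1.12 = 3.81
C5: 1.0(5.8) - 0.6(2.1) = 5.80 - 1.26 = 4.54
C6: 1.35(5.8) = 7.83
C7: 1.2(5.8) + 0.7(1.6) + 0.3(0.7) + 0.2(1.0) = 6.96 + 1.12 + 0.21 + 0.20 = 8.49
The largest value is 12.08 kip/ft from combination 3.

Combination 3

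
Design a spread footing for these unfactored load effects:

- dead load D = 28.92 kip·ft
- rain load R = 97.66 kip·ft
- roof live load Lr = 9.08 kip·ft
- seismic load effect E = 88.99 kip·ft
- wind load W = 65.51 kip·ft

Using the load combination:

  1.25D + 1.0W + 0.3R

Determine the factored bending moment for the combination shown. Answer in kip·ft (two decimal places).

1.25(28.92) + 1.0(65.51) + 0.3(97.66) = 36.15 + 65.51 + 29.30 = 130.96
M_u = 130.96 kip·ft.

130.96 kip·ft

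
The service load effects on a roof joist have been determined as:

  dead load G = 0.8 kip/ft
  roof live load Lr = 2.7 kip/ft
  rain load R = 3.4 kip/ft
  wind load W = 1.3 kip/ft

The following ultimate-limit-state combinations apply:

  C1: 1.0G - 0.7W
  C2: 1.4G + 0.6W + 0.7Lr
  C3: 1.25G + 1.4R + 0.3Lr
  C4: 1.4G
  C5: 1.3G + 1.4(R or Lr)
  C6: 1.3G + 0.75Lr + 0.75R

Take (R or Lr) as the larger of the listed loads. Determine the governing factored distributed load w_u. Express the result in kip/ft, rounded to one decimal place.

(R or Lr) → R = 3.4 kip/ft.
C1: 1.0(0.8) - 0.7(1.3) = -0.1
C2: 1.4(0.8) + 0.6(1.3) + 0.7(2.7) = 3.8
C3: 1.25(0.8) + 1.4(3.4) + 0.3(2.7) = 6.6
C4: 1.4(0.8) = 1.1
C5: 1.3(0.8) + 1.4(3.4) = 5.8
C6: 1.3(0.8) + 0.75(2.7) + 0.75(3.4) = 5.6
Maximum is from combination 3.

6.6 kip/ft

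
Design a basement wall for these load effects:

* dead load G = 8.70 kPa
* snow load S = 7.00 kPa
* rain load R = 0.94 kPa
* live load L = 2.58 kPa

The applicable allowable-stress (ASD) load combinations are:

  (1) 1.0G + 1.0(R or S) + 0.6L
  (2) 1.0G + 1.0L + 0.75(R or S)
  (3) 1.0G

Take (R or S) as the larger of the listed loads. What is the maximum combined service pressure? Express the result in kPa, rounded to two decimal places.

17.25 kPa

(R or S) → S = 7.00 kPa.
(1) 1.0(8.70) + 1.0(7.00) + 0.6(2.58) = 17.25
(2) 1.0(8.70) + 1.0(2.58) + 0.75(7.00) = 16.53
(3) 1.0(8.70) = 8.70
The controlling combination is 1, giving 17.25 kPa.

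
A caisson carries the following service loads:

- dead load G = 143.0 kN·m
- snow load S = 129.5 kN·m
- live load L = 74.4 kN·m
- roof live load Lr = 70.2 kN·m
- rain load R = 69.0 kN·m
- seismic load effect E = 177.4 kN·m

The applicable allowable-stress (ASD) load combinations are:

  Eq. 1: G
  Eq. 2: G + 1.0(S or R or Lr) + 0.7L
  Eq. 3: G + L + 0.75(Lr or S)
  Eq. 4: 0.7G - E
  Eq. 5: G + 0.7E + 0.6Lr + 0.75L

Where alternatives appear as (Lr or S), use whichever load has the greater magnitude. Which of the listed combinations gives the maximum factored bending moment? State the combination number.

(S or R or Lr) → S = 129.5 kN·m; (Lr or S) → S = 129.5 kN·m.
Eq. 1: 1.0(143.0) = 143.00
Eq. 2: 1.0(143.0) + 1.0(129.5) + 0.7(74.4) = 143.00 + 129.50 + 52.08 = 324.58
Eq. 3: 1.0(143.0) + 1.0(74.4) + 0.75(129.5) = 143.00 + 74.40 + 97.13 = 314.53
Eq. 4: 0.7(143.0) - 1.0(177.4) = 100.10 - 177.40 = -77.30
Eq. 5: 1.0(143.0) + 0.7(177.4) + 0.6(70.2) + 0.75(74.4) = 143.00 + 124.18 + 42.12 + 55.80 = 365.10
The largest value is 365.10 kN·m from combination 5.

Combination 5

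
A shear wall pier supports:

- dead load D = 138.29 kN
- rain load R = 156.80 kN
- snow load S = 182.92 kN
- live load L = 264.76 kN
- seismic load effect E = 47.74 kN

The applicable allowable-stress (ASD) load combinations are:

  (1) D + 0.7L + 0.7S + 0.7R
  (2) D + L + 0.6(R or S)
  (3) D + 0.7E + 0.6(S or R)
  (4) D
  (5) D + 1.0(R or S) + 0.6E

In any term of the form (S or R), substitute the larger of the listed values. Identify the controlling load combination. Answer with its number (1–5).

(R or S) → S = 182.92 kN; (S or R) → S = 182.92 kN.
(1) 1.0(138.29) + 0.7(264.76) + 0.7(182.92) + 0.7(156.80) = 561.43
(2) 1.0(138.29) + 1.0(264.76) + 0.6(182.92) = 138.29 + 264.76 + 109.75 = 512.80
(3) 1.0(138.29) + 0.7(47.74) + 0.6(182.92) = 138.29 + 33.42 + 109.75 = 281.46
(4) 1.0(138.29) = 138.29
(5) 1.0(138.29) + 1.0(182.92) + 0.6(47.74) = 138.29 + 182.92 + 28.64 = 349.85
The largest value is 561.43 kN from combination 1.

Combination 1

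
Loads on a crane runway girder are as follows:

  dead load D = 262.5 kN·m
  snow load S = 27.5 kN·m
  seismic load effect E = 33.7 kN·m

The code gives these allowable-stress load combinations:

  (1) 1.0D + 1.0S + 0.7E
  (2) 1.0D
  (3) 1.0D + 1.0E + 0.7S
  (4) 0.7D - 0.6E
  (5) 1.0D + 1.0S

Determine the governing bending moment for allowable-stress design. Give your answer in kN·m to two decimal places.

315.45 kN·m

(1) 1.0(262.5) + 1.0(27.5) + 0.7(33.7) = 262.50 + 27.50 + 23.59 = 313.59
(2) 1.0(262.5) = 262.50
(3) 1.0(262.5) + 1.0(33.7) + 0.7(27.5) = 262.50 + 33.70 + 19.25 = 315.45
(4) 0.7(262.5) - 0.6(33.7) = 183.75 - 20.22 = 163.53
(5) 1.0(262.5) + 1.0(27.5) = 262.50 + 27.50 = 290.00
Combination 3 governs: M = 315.45 kN·m.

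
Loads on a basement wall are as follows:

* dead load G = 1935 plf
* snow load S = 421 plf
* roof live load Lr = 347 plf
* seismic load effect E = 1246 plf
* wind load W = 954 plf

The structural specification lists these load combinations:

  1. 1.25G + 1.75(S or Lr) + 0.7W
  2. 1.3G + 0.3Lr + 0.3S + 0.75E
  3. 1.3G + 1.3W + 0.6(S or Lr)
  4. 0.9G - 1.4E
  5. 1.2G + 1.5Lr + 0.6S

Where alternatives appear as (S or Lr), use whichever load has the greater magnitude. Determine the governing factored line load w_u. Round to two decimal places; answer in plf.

(S or Lr) → S = 421 plf.
1. 1.25(1935) + 1.75(421) + 0.7(954) = 3823.30
2. 1.3(1935) + 0.3(347) + 0.3(421) + 0.75(1246) = 3680.40
3. 1.3(1935) + 1.3(954) + 0.6(421) = 4008.30
4. 0.9(1935) - 1.4(1246) = -2.90
5. 1.2(1935) + 1.5(347) + 0.6(421) = 3095.10
Maximum is from combination 3.

4008.30 plf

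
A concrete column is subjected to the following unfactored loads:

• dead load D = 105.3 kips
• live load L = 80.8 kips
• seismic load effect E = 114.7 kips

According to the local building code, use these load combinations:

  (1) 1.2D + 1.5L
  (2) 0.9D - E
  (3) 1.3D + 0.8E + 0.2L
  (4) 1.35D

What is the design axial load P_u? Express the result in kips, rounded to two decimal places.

247.56 kips

(1) 1.2(105.3) + 1.5(80.8) = 126.36 + 121.20 = 247.56
(2) 0.9(105.3) - 1.0(114.7) = 94.77 - 114.70 = -19.93
(3) 1.3(105.3) + 0.8(114.7) + 0.2(80.8) = 136.89 + 91.76 + 16.16 = 244.81
(4) 1.35(105.3) = 142.16
Combination 1 governs: P_u = 247.56 kips.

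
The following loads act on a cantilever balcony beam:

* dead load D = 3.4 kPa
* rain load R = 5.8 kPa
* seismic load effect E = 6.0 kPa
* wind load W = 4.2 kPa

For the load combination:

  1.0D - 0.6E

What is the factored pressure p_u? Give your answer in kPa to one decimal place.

-0.2 kPa

1.0(3.4) - 0.6(6.0) = 3.4 - 3.6 = -0.2
p_u = -0.2 kPa.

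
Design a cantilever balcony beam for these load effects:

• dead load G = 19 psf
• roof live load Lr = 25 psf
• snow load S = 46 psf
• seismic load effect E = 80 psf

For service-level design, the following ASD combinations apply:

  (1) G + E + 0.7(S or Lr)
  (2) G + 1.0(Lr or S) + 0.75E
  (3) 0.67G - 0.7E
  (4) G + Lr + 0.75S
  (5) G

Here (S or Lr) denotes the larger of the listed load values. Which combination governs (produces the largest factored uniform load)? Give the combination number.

Combination 1

(S or Lr) → S = 46 psf; (Lr or S) → S = 46 psf.
(1) 1.0(19) + 1.0(80) + 0.7(46) = 131.20
(2) 1.0(19) + 1.0(46) + 0.75(80) = 125.00
(3) 0.67(19) - 0.7(80) = -43.27
(4) 1.0(19) + 1.0(25) + 0.75(46) = 78.50
(5) 1.0(19) = 19.00
The largest value is 131.20 psf from combination 1.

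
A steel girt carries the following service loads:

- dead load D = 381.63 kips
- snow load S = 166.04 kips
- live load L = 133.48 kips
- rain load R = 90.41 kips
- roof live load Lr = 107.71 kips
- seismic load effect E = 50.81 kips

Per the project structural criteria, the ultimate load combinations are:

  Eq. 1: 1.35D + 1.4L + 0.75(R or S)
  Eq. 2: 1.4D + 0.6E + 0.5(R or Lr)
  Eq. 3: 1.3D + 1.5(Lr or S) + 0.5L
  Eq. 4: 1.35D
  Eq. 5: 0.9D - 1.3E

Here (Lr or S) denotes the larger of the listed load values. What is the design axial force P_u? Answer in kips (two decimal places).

(R or S) → S = 166.04 kips; (R or Lr) → Lr = 107.71 kips; (Lr or S) → S = 166.04 kips.
Eq. 1: 1.35(381.63) + 1.4(133.48) + 0.75(166.04) = 515.20 + 186.87 + 124.53 = 826.60
Eq. 2: 1.4(381.63) + 0.6(50.81) + 0.5(107.71) = 618.62
Eq. 3: 1.3(381.63) + 1.5(166.04) + 0.5(133.48) = 496.12 + 249.06 + 66.74 = 811.92
Eq. 4: 1.35(381.63) = 515.20
Eq. 5: 0.9(381.63) - 1.3(50.81) = 277.41
Combination 1 governs: P_u = 826.60 kips.

826.60 kips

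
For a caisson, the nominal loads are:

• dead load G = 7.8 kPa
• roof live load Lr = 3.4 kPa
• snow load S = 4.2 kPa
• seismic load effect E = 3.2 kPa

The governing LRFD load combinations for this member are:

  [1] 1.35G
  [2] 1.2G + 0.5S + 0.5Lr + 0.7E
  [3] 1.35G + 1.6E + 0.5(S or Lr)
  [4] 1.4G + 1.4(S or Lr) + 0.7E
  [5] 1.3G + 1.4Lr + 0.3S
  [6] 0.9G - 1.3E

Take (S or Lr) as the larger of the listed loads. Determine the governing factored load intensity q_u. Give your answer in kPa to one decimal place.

19.0 kPa

(S or Lr) → S = 4.2 kPa.
[1] 1.35(7.8) = 10.5
[2] 1.2(7.8) + 0.5(4.2) + 0.5(3.4) + 0.7(3.2) = 9.4 + 2.1 + 1.7 + 2.2 = 15.4
[3] 1.35(7.8) + 1.6(3.2) + 0.5(4.2) = 17.8
[4] 1.4(7.8) + 1.4(4.2) + 0.7(3.2) = 10.9 + 5.9 + 2.2 = 19.0
[5] 1.3(7.8) + 1.4(3.4) + 0.3(4.2) = 10.1 + 4.8 + 1.3 = 16.2
[6] 0.9(7.8) - 1.3(3.2) = 2.9
Combination 4 governs: q_u = 19.0 kPa.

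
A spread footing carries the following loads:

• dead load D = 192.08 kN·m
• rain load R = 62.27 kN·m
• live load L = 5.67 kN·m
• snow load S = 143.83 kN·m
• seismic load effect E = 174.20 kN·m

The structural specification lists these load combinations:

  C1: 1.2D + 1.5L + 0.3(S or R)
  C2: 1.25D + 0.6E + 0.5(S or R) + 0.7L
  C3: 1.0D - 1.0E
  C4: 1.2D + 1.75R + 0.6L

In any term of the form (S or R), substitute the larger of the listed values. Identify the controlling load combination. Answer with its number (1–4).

(S or R) → S = 143.83 kN·m.
C1: 1.2(192.08) + 1.5(5.67) + 0.3(143.83) = 282.15
C2: 1.25(192.08) + 0.6(174.20) + 0.5(143.83) + 0.7(5.67) = 420.50
C3: 1.0(192.08) - 1.0(174.20) = 192.08 - 174.20 = 17.88
C4: 1.2(192.08) + 1.75(62.27) + 0.6(5.67) = 230.50 + 108.97 + 3.40 = 342.87
The largest value is 420.50 kN·m from combination 2.

Combination 2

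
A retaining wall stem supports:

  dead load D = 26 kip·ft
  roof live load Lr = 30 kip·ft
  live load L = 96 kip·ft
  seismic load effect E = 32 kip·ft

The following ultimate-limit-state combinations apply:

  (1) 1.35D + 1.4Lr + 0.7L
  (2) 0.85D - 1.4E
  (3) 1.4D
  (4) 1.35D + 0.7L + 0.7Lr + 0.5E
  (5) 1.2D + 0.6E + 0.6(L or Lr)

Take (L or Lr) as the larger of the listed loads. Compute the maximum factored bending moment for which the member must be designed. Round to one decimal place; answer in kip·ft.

(L or Lr) → L = 96 kip·ft.
(1) 1.35(26) + 1.4(30) + 0.7(96) = 35.1 + 42.0 + 67.2 = 144.3
(2) 0.85(26) - 1.4(32) = 22.1 - 44.8 = -22.7
(3) 1.4(26) = 36.4
(4) 1.35(26) + 0.7(96) + 0.7(30) + 0.5(32) = 35.1 + 67.2 + 21.0 + 16.0 = 139.3
(5) 1.2(26) + 0.6(32) + 0.6(96) = 31.2 + 19.2 + 57.6 = 108.0
Maximum is from combination 1.

144.3 kip·ft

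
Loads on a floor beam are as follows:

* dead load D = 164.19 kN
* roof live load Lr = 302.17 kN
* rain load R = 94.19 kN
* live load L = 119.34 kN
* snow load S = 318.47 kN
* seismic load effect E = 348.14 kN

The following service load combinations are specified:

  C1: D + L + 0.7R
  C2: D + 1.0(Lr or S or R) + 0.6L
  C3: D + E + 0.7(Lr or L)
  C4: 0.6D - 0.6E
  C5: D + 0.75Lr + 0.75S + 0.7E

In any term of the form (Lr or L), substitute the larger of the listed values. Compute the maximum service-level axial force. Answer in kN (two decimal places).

873.37 kN

(Lr or S or R) → S = 318.47 kN; (Lr or L) → Lr = 302.17 kN.
C1: 1.0(164.19) + 1.0(119.34) + 0.7(94.19) = 349.46
C2: 1.0(164.19) + 1.0(318.47) + 0.6(119.34) = 554.26
C3: 1.0(164.19) + 1.0(348.14) + 0.7(302.17) = 723.85
C4: 0.6(164.19) - 0.6(348.14) = -110.37
C5: 1.0(164.19) + 0.75(302.17) + 0.75(318.47) + 0.7(348.14) = 873.37
Combination 5 governs: N = 873.37 kN.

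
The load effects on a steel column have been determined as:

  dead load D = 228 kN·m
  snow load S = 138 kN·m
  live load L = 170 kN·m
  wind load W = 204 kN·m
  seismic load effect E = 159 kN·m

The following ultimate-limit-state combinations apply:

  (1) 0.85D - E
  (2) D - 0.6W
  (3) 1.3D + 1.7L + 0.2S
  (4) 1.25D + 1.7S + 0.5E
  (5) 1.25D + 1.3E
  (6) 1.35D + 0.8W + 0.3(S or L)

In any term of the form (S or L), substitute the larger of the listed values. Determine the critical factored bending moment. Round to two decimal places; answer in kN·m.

613.00 kN·m

(S or L) → L = 170 kN·m.
(1) 0.85(228) - 1.0(159) = 193.80 - 159.00 = 34.80
(2) 1.0(228) - 0.6(204) = 228.00 - 122.40 = 105.60
(3) 1.3(228) + 1.7(170) + 0.2(138) = 296.40 + 289.00 + 27.60 = 613.00
(4) 1.25(228) + 1.7(138) + 0.5(159) = 285.00 + 234.60 + 79.50 = 599.10
(5) 1.25(228) + 1.3(159) = 285.00 + 206.70 = 491.70
(6) 1.35(228) + 0.8(204) + 0.3(170) = 307.80 + 163.20 + 51.00 = 522.00
Maximum is from combination 3.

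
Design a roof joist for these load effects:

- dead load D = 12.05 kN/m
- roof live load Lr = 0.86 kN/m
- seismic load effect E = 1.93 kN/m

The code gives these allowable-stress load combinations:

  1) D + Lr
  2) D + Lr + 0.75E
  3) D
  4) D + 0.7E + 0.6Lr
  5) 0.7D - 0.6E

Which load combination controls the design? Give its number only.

1) 1.0(12.05) + 1.0(0.86) = 12.91
2) 1.0(12.05) + 1.0(0.86) + 0.75(1.93) = 14.36
3) 1.0(12.05) = 12.05
4) 1.0(12.05) + 0.7(1.93) + 0.6(0.86) = 13.92
5) 0.7(12.05) - 0.6(1.93) = 7.28
The largest value is 14.36 kN/m from combination 2.

Combination 2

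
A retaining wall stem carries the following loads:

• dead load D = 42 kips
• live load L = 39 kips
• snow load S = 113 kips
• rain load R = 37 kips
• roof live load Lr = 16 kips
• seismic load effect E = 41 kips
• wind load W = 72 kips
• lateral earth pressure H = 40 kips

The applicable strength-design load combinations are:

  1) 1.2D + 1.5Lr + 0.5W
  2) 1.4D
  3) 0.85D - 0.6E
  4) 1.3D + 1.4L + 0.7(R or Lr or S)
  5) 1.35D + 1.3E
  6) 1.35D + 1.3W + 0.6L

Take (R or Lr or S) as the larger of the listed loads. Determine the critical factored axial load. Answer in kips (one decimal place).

188.3 kips

(R or Lr or S) → S = 113 kips.
1) 1.2(42) + 1.5(16) + 0.5(72) = 110.4
2) 1.4(42) = 58.8
3) 0.85(42) - 0.6(41) = 11.1
4) 1.3(42) + 1.4(39) + 0.7(113) = 188.3
5) 1.35(42) + 1.3(41) = 110.0
6) 1.35(42) + 1.3(72) + 0.6(39) = 173.7
The controlling combination is 4, giving 188.3 kips.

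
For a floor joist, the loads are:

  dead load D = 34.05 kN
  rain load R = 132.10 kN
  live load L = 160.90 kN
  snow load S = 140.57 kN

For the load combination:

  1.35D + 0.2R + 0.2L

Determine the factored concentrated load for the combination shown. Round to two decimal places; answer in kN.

104.57 kN

1.35(34.05) + 0.2(132.10) + 0.2(160.90) = 45.97 + 26.42 + 32.18 = 104.57
P_u = 104.57 kN.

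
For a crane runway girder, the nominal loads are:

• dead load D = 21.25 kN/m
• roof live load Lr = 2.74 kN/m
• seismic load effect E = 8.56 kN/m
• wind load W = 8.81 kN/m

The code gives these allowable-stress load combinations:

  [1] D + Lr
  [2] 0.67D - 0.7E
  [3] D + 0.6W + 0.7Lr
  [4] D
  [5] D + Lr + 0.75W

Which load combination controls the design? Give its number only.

[1] 1.0(21.25) + 1.0(2.74) = 21.25 + 2.74 = 23.99
[2] 0.67(21.25) - 0.7(8.56) = 14.24 - 5.99 = 8.25
[3] 1.0(21.25) + 0.6(8.81) + 0.7(2.74) = 28.45
[4] 1.0(21.25) = 21.25
[5] 1.0(21.25) + 1.0(2.74) + 0.75(8.81) = 21.25 + 2.74 + 6.61 = 30.60
The largest value is 30.60 kN/m from combination 5.

Combination 5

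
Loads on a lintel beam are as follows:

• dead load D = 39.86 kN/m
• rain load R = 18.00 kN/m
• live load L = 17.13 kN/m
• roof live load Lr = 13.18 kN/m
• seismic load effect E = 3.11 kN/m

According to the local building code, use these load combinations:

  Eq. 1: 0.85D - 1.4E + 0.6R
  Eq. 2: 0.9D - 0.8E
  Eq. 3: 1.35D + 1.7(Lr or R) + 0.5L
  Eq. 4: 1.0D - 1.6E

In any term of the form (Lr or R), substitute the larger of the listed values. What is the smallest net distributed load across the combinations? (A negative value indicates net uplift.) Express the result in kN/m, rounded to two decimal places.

(Lr or R) → R = 18.00 kN/m.
Eq. 1: 0.85(39.86) - 1.4(3.11) + 0.6(18.00) = 40.33
Eq. 2: 0.9(39.86) - 0.8(3.11) = 33.39
Eq. 3: 1.35(39.86) + 1.7(18.00) + 0.5(17.13) = 92.98
Eq. 4: 1.0(39.86) - 1.6(3.11) = 34.88
Combination 2 gives the minimum: 33.39 kN/m.

33.39 kN/m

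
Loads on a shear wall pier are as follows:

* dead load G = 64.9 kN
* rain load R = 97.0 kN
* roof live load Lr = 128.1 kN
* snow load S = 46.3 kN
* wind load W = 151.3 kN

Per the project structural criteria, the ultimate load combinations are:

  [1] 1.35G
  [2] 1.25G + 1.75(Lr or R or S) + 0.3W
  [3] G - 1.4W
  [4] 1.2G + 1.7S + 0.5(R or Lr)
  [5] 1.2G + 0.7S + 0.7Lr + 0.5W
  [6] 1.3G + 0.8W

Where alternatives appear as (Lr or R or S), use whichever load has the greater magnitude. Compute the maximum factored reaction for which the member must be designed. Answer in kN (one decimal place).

(Lr or R or S) → Lr = 128.1 kN; (R or Lr) → Lr = 128.1 kN.
[1] 1.35(64.9) = 87.6
[2] 1.25(64.9) + 1.75(128.1) + 0.3(151.3) = 350.7
[3] 1.0(64.9) - 1.4(151.3) = -146.9
[4] 1.2(64.9) + 1.7(46.3) + 0.5(128.1) = 220.6
[5] 1.2(64.9) + 0.7(46.3) + 0.7(128.1) + 0.5(151.3) = 275.6
[6] 1.3(64.9) + 0.8(151.3) = 205.4
Maximum is from combination 2.

350.7 kN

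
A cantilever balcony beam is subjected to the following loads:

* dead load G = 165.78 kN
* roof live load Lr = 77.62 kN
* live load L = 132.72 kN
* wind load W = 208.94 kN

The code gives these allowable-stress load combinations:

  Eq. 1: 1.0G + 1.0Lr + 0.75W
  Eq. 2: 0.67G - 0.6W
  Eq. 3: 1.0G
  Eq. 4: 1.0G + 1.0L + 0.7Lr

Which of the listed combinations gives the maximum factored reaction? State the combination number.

Combination 1

Eq. 1: 1.0(165.78) + 1.0(77.62) + 0.75(208.94) = 165.78 + 77.62 + 156.71 = 400.11
Eq. 2: 0.67(165.78) - 0.6(208.94) = 111.07 - 125.36 = -14.29
Eq. 3: 1.0(165.78) = 165.78
Eq. 4: 1.0(165.78) + 1.0(132.72) + 0.7(77.62) = 165.78 + 132.72 + 54.33 = 352.83
The largest value is 400.11 kN from combination 1.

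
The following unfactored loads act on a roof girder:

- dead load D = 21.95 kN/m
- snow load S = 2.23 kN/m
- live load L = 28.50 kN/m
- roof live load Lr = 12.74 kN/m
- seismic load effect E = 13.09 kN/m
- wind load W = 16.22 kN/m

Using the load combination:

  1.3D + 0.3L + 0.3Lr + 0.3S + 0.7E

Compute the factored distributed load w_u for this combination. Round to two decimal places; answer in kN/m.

1.3(21.95) + 0.3(28.50) + 0.3(12.74) + 0.3(2.23) + 0.7(13.09) = 28.54 + 8.55 + 3.82 + 0.67 + 9.16 = 50.74
w_u = 50.74 kN/m.

50.74 kN/m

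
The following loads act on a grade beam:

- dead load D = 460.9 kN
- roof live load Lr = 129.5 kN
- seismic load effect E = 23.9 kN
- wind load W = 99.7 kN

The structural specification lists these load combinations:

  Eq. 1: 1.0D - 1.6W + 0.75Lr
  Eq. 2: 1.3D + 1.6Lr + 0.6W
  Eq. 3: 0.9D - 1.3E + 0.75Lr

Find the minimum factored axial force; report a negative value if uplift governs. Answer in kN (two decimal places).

Eq. 1: 1.0(460.9) - 1.6(99.7) + 0.75(129.5) = 460.90 - 159.52 + 97.13 = 398.51
Eq. 2: 1.3(460.9) + 1.6(129.5) + 0.6(99.7) = 599.17 + 207.20 + 59.82 = 866.19
Eq. 3: 0.9(460.9) - 1.3(23.9) + 0.75(129.5) = 414.81 - 31.07 + 97.13 = 480.87
Combination 1 gives the minimum: 398.51 kN.

398.51 kN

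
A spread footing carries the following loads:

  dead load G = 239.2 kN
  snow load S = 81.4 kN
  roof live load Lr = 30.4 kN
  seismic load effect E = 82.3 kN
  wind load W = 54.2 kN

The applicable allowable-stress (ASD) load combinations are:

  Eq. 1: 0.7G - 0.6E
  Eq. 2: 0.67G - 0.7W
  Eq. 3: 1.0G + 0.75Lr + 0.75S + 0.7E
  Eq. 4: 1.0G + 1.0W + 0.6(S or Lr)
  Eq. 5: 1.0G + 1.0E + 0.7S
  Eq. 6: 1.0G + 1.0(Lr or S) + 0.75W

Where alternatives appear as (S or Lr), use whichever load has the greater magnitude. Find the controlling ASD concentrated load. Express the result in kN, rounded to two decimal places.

(S or Lr) → S = 81.4 kN; (Lr or S) → S = 81.4 kN.
Eq. 1: 0.7(239.2) - 0.6(82.3) = 118.06
Eq. 2: 0.67(239.2) - 0.7(54.2) = 122.32
Eq. 3: 1.0(239.2) + 0.75(30.4) + 0.75(81.4) + 0.7(82.3) = 380.66
Eq. 4: 1.0(239.2) + 1.0(54.2) + 0.6(81.4) = 342.24
Eq. 5: 1.0(239.2) + 1.0(82.3) + 0.7(81.4) = 378.48
Eq. 6: 1.0(239.2) + 1.0(81.4) + 0.75(54.2) = 361.25
Maximum is from combination 3.

380.66 kN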